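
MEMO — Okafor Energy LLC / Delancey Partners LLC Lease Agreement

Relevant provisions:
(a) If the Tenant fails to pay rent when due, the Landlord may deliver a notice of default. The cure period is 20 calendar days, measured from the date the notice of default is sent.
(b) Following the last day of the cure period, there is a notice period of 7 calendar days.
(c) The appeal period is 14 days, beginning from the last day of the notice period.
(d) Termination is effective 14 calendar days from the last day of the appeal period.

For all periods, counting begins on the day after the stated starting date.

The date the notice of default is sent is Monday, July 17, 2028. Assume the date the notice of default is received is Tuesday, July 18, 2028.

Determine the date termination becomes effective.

Adding 20 calendar days to July 17, 2028 gives August 6, 2028, which is the last day of the cure period.
Adding 7 calendar days to August 6, 2028 gives August 13, 2028, which is the last day of the notice period.
The last day of the appeal period: 14 calendar days after August 13, 2028 is August 27, 2028.
The date termination becomes effective: 14 calendar days after August 27, 2028 is September 10, 2028.

September 10, 2028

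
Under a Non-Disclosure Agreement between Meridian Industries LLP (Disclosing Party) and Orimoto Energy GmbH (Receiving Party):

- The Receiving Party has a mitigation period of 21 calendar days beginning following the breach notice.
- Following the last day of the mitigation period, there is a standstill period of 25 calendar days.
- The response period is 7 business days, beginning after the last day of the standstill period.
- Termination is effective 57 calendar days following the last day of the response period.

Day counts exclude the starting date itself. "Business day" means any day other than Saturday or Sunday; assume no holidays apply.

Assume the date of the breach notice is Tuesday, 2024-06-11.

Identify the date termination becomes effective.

The last day of the mitigation period: 21 calendar days after 2024-06-11 is 2024-07-02.
The last day of the standstill period: 2024-07-02 + 25 days = 2024-07-27.
The last day of the response period: counting 7 business days from Saturday, 2024-07-27 (Jul 29, Jul 30, Jul 31, Aug 1, Aug 2, Aug 5, Aug 6, skipping weekends) reaches Tuesday, 2024-08-06.
The date termination becomes effective: 57 calendar days after 2024-08-06 is 2024-10-02.

2024-10-02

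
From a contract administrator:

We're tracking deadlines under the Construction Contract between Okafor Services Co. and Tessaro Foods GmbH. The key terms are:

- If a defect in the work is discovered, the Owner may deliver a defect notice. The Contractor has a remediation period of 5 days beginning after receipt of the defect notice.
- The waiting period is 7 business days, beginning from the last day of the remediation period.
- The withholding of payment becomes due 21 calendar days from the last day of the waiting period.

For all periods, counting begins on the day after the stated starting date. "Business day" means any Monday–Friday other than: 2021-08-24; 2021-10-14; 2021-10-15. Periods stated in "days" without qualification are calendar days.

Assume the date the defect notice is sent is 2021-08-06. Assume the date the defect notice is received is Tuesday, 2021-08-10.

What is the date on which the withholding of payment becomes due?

The last day of the remediation period: 2021-08-10 + 5 days = 2021-08-15.
From Sunday, 2021-08-15, 7 business days (Aug 16, Aug 17, Aug 18, Aug 19, Aug 20, Aug 23, Aug 25, skipping weekends and the listed holiday on Aug 24) brings us to Wednesday, 2021-08-25, which is the last day of the waiting period.
Adding 21 calendar days to 2021-08-25 gives 2021-09-15, which is the date on which the withholding of payment becomes due.

2021-09-15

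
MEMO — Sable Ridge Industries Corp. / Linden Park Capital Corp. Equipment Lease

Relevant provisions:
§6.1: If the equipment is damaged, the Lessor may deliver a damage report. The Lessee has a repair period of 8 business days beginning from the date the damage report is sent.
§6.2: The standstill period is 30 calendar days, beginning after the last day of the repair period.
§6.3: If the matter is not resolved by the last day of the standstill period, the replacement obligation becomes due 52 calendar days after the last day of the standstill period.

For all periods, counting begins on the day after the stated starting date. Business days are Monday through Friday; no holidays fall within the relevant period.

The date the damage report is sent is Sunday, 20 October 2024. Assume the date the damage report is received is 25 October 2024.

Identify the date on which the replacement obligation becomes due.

20 January 2025

From Sunday, 20 October 2024, 8 business days (Oct 21, Oct 22, Oct 23, Oct 24, Oct 25, Oct 28, Oct 29, Oct 30, skipping weekends) brings us to Wednesday, 30 October 2024, which is the last day of the repair period.
The last day of the standstill period: 30 calendar days after 30 October 2024 is 29 November 2024.
Adding 52 calendar days to 29 November 2024 gives 20 January 2025, which is the date on which the replacement obligation becomes due.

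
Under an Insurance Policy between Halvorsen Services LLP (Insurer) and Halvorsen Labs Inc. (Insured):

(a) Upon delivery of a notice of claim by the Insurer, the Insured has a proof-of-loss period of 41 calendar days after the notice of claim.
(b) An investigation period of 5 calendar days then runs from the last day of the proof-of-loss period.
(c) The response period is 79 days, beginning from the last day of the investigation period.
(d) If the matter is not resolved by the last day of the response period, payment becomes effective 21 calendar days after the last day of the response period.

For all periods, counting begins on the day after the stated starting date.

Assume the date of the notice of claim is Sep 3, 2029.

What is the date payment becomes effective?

Jan 27, 2030

Adding 41 calendar days to Sep 3, 2029 gives Oct 14, 2029, which is the last day of the proof-of-loss period.
The last day of the investigation period: 5 calendar days after Oct 14, 2029 is Oct 19, 2029.
Adding 79 calendar days to Oct 19, 2029 gives Jan 6, 2030, which is the last day of the response period.
The date payment becomes effective: Jan 6, 2030 + 21 days = Jan 27, 2030.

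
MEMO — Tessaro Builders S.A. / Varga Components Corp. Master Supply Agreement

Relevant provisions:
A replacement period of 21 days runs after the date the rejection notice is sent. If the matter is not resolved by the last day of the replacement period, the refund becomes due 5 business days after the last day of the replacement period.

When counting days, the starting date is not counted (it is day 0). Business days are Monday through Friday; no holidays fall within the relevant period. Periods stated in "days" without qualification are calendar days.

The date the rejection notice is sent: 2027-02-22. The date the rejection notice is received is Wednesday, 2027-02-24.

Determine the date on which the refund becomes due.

The last day of the replacement period: 2027-02-22 + 21 days = 2027-03-15.
The date on which the refund becomes due: 5 business days after Monday, 2027-03-15, skipping weekends — Mar 16, Mar 17, Mar 18, Mar 19, Mar 22 — lands on Monday, 2027-03-22.

2027-03-22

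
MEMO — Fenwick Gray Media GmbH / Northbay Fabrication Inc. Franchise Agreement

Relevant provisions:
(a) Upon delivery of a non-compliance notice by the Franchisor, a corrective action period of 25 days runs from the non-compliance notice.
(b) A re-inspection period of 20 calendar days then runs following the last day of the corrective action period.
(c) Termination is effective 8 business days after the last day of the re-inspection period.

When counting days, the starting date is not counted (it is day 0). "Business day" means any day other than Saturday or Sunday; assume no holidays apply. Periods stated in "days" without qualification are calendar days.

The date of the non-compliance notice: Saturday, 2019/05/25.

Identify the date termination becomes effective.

2019/07/19

The last day of the corrective action period: 25 calendar days after 2019/05/25 is 2019/06/19.
The last day of the re-inspection period: 2019/06/19 + 20 days = 2019/07/09.
The date termination becomes effective: 8 business days after Tuesday, 2019/07/09, skipping weekends — Jul 10, Jul 11, Jul 12, Jul 15, Jul 16, Jul 17, Jul 18, Jul 19 — lands on Friday, 2019/07/19.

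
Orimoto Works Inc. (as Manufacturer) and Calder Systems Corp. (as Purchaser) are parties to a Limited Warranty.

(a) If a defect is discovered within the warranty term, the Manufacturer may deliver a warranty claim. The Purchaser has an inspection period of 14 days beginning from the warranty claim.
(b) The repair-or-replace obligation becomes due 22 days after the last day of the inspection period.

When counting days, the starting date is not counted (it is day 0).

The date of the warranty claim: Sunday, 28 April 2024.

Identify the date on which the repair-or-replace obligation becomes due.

Adding 14 calendar days to 28 April 2024 gives 12 May 2024, which is the last day of the inspection period.
Adding 22 calendar days to 12 May 2024 gives 3 June 2024, which is the date on which the repair-or-replace obligation becomes due.

3 June 2024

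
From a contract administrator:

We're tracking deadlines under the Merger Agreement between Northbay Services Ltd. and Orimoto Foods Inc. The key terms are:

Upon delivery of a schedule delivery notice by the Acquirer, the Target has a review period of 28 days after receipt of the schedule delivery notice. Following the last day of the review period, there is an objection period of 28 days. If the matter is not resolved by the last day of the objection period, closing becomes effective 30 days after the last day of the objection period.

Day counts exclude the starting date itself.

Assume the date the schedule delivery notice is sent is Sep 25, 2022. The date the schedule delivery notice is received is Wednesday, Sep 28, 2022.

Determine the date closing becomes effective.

Dec 23, 2022

Adding 28 calendar days to Sep 28, 2022 gives Oct 26, 2022, which is the last day of the review period.
Adding 28 calendar days to Oct 26, 2022 gives Nov 23, 2022, which is the last day of the objection period.
The date closing becomes effective: 30 calendar days after Nov 23, 2022 is Dec 23, 2022.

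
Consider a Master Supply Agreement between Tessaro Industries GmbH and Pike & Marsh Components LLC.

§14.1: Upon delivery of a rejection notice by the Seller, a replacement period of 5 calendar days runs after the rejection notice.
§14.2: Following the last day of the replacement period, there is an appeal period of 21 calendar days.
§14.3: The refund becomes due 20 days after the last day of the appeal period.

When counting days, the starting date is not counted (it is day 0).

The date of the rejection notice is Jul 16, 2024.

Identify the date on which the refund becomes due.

The last day of the replacement period: Jul 16, 2024 + 5 days = Jul 21, 2024.
Adding 21 calendar days to Jul 21, 2024 gives Aug 11, 2024, which is the last day of the appeal period.
Adding 20 calendar days to Aug 11, 2024 gives Aug 31, 2024, which is the date on which the refund becomes due.

Aug 31, 2024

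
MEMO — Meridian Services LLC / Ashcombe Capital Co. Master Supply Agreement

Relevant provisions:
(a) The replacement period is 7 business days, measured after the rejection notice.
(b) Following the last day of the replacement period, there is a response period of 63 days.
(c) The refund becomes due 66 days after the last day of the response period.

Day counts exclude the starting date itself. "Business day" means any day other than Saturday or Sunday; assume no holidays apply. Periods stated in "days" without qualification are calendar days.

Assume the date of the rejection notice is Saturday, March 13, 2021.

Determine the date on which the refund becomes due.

The last day of the replacement period: 7 business days after Saturday, March 13, 2021, skipping weekends — Mar 15, Mar 16, Mar 17, Mar 18, Mar 19, Mar 22, Mar 23 — lands on Tuesday, March 23, 2021.
Adding 63 calendar days to March 23, 2021 gives May 25, 2021, which is the last day of the response period.
The date on which the refund becomes due: 66 calendar days after May 25, 2021 is July 30, 2021.

July 30, 2021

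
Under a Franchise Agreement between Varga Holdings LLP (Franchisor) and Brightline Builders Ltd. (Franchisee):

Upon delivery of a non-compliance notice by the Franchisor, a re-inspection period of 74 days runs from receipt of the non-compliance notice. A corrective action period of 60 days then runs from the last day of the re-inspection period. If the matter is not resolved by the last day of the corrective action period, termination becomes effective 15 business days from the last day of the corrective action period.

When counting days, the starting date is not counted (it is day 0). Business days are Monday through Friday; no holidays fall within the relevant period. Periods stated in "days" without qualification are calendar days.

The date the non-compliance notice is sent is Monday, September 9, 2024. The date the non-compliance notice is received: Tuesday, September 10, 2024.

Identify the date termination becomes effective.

February 12, 2025

The last day of the re-inspection period: September 10, 2024 + 74 days = November 23, 2024.
Adding 60 calendar days to November 23, 2024 gives January 22, 2025, which is the last day of the corrective action period.
The date termination becomes effective: 15 business days after Wednesday, January 22, 2025, skipping weekends — Jan 23, Jan 24, Jan 27, Jan 28, …, Feb 10, Feb 11, Feb 12 — lands on Wednesday, February 12, 2025.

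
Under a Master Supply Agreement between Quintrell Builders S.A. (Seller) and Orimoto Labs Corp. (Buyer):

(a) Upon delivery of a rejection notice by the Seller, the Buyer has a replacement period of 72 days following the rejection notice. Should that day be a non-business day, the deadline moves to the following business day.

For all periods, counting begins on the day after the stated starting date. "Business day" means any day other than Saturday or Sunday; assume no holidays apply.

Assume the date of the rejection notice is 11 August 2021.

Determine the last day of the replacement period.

The last day of the replacement period: 11 August 2021 + 72 days = 22 October 2021. 22 October 2021 is a Friday, so no roll-forward applies.

22 October 2021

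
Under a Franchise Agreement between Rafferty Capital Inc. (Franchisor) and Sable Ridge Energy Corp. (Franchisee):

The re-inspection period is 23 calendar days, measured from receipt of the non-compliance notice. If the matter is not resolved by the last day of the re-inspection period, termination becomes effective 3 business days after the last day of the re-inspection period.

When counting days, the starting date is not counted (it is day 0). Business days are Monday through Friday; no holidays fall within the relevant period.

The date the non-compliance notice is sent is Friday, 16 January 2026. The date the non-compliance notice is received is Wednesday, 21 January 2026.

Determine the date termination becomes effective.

18 February 2026

The last day of the re-inspection period: 21 January 2026 + 23 days = 13 February 2026.
The date termination becomes effective: 3 business days after Friday, 13 February 2026, skipping weekends — Feb 16, Feb 17, Feb 18 — lands on Wednesday, 18 February 2026.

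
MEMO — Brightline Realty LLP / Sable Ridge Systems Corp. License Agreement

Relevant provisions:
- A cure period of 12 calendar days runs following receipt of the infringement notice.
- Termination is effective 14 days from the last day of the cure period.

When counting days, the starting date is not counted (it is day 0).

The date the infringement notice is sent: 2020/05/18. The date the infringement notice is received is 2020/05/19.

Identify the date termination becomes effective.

Adding 12 calendar days to 2020/05/19 gives 2020/05/31, which is the last day of the cure period.
The date termination becomes effective: 2020/05/31 + 14 days = 2020/06/14.

2020/06/14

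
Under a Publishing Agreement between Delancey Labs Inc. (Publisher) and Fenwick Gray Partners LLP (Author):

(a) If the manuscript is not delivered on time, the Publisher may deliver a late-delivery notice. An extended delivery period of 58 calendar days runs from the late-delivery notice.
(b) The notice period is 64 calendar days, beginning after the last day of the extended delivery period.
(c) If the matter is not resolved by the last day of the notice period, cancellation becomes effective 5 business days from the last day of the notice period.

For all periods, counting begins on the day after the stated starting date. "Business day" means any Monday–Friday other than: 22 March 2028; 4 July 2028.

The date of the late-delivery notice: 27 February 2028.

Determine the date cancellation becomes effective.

The last day of the extended delivery period: 58 calendar days after 27 February 2028 is 25 April 2028.
The last day of the notice period: 64 calendar days after 25 April 2028 is 28 June 2028.
From Wednesday, 28 June 2028, 5 business days (Jun 29, Jun 30, Jul 3, Jul 5, Jul 6, skipping weekends and the listed holiday on Jul 4) brings us to Thursday, 6 July 2028, which is the date cancellation becomes effective.

6 July 2028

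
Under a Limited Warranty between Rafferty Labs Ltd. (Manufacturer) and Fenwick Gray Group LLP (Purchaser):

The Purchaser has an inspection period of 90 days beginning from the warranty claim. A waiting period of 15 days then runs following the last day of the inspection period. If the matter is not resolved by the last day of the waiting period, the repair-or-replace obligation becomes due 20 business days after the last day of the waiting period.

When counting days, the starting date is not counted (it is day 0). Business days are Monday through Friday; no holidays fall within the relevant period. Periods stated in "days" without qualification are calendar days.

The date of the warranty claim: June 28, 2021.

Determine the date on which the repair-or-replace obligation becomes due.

Adding 90 calendar days to June 28, 2021 gives September 26, 2021, which is the last day of the inspection period.
The last day of the waiting period: 15 calendar days after September 26, 2021 is October 11, 2021.
The date on which the repair-or-replace obligation becomes due: counting 20 business days from Monday, October 11, 2021 (Oct 12, Oct 13, Oct 14, Oct 15, …, Nov 4, Nov 5, Nov 8, skipping weekends) reaches Monday, November 8, 2021.

November 8, 2021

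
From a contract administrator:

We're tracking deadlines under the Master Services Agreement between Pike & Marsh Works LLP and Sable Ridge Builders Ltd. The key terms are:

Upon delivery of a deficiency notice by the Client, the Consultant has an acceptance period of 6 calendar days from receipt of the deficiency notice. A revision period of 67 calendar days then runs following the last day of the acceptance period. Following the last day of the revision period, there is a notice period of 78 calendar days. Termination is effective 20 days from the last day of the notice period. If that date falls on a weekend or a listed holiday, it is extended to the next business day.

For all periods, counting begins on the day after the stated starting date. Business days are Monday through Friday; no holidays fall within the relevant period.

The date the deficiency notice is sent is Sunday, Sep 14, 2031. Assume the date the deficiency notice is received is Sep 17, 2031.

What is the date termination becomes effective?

The last day of the acceptance period: Sep 17, 2031 + 6 days = Sep 23, 2031.
The last day of the revision period: Sep 23, 2031 + 67 days = Nov 29, 2031.
The last day of the notice period: 78 calendar days after Nov 29, 2031 is Feb 15, 2032.
Adding 20 calendar days to Feb 15, 2032 gives Mar 6, 2032, which is the date termination becomes effective. That falls on a Saturday, so it rolls to the next business day, Monday, Mar 8, 2032.

Mar 8, 2032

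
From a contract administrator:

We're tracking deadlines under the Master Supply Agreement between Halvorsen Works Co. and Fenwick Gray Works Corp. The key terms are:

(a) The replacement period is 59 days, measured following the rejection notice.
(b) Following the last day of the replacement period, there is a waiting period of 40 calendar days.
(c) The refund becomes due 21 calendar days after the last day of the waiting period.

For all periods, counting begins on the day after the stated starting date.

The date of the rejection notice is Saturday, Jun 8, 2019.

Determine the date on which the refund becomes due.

Adding 59 calendar days to Jun 8, 2019 gives Aug 6, 2019, which is the last day of the replacement period.
The last day of the waiting period: 40 calendar days after Aug 6, 2019 is Sep 15, 2019.
Adding 21 calendar days to Sep 15, 2019 gives Oct 6, 2019, which is the date on which the refund becomes due.

Oct 6, 2019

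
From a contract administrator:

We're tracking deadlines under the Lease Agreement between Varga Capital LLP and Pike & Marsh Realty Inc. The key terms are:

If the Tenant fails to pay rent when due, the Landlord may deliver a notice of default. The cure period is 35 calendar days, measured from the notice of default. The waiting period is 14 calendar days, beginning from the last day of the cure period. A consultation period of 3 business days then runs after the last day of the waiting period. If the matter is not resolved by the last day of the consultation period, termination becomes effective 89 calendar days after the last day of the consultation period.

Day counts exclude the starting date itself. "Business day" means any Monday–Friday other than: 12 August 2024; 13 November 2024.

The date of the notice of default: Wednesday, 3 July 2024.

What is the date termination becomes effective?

23 November 2024

Adding 35 calendar days to 3 July 2024 gives 7 August 2024, which is the last day of the cure period.
Adding 14 calendar days to 7 August 2024 gives 21 August 2024, which is the last day of the waiting period.
From Wednesday, 21 August 2024, 3 business days (Aug 22, Aug 23, Aug 26, skipping weekends) brings us to Monday, 26 August 2024, which is the last day of the consultation period.
The date termination becomes effective: 26 August 2024 + 89 days = 23 November 2024.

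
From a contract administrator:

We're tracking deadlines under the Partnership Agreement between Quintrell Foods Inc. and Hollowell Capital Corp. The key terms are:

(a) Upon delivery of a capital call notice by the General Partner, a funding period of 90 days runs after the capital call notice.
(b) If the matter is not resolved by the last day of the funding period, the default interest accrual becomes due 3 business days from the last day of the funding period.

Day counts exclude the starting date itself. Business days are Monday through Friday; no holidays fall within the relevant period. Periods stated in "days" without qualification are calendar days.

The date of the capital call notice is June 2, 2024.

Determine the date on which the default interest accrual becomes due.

September 4, 2024

The last day of the funding period: 90 calendar days after June 2, 2024 is August 31, 2024.
From Saturday, August 31, 2024, 3 business days (Sep 2, Sep 3, Sep 4, skipping weekends) brings us to Wednesday, September 4, 2024, which is the date on which the default interest accrual becomes due.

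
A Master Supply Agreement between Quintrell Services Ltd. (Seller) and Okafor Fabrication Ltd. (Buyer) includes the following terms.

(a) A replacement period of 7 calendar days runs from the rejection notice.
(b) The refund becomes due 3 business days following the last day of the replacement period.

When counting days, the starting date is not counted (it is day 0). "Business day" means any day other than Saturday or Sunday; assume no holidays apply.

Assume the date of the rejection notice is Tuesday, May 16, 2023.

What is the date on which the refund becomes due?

May 26, 2023

The last day of the replacement period: 7 calendar days after May 16, 2023 is May 23, 2023.
The date on which the refund becomes due: counting 3 business days from Tuesday, May 23, 2023 (May 24, May 25, May 26, skipping weekends) reaches Friday, May 26, 2023.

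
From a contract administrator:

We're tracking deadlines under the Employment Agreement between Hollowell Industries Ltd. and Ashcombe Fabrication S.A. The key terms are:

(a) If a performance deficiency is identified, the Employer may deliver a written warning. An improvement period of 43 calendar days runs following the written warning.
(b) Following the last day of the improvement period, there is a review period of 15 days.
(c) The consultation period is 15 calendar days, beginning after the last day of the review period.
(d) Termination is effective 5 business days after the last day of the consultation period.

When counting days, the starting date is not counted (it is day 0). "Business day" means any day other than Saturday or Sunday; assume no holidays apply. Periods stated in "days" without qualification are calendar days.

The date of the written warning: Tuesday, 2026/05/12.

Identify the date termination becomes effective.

The last day of the improvement period: 2026/05/12 + 43 days = 2026/06/24.
Adding 15 calendar days to 2026/06/24 gives 2026/07/09, which is the last day of the review period.
The last day of the consultation period: 15 calendar days after 2026/07/09 is 2026/07/24.
From Friday, 2026/07/24, 5 business days (Jul 27, Jul 28, Jul 29, Jul 30, Jul 31, skipping weekends) brings us to Friday, 2026/07/31, which is the date termination becomes effective.

2026/07/31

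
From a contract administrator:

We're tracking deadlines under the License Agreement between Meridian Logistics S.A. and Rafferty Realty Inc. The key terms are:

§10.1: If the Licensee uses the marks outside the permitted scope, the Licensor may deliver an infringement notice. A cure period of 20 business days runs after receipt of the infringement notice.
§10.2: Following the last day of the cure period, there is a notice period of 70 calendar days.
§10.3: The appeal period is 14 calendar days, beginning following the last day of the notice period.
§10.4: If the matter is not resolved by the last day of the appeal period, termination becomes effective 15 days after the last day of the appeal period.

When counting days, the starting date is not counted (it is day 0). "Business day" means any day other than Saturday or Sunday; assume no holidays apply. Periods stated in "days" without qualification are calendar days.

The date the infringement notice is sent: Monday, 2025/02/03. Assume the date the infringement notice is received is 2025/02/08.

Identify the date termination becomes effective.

The last day of the cure period: 20 business days after Saturday, 2025/02/08, skipping weekends — Feb 10, Feb 11, Feb 12, Feb 13, …, Mar 5, Mar 6, Mar 7 — lands on Friday, 2025/03/07.
Adding 70 calendar days to 2025/03/07 gives 2025/05/16, which is the last day of the notice period.
The last day of the appeal period: 14 calendar days after 2025/05/16 is 2025/05/30.
The date termination becomes effective: 15 calendar days after 2025/05/30 is 2025/06/14.

2025/06/14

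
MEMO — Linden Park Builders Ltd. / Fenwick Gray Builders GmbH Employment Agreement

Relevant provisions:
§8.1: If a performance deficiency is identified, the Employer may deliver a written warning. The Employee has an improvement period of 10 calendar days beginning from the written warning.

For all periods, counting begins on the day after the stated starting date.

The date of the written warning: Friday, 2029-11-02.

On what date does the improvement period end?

Adding 10 calendar days to 2029-11-02 gives 2029-11-12, which is the last day of the improvement period.

2029-11-12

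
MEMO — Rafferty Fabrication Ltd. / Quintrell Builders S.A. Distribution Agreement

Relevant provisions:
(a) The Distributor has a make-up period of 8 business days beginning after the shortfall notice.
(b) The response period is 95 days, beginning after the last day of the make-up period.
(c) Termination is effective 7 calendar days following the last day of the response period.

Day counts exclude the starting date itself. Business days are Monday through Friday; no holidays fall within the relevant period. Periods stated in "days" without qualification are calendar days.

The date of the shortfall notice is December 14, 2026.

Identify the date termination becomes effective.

April 5, 2027

From Monday, December 14, 2026, 8 business days (Dec 15, Dec 16, Dec 17, Dec 18, Dec 21, Dec 22, Dec 23, Dec 24, skipping weekends) brings us to Thursday, December 24, 2026, which is the last day of the make-up period.
The last day of the response period: 95 calendar days after December 24, 2026 is March 29, 2027.
The date termination becomes effective: March 29, 2027 + 7 days = April 5, 2027.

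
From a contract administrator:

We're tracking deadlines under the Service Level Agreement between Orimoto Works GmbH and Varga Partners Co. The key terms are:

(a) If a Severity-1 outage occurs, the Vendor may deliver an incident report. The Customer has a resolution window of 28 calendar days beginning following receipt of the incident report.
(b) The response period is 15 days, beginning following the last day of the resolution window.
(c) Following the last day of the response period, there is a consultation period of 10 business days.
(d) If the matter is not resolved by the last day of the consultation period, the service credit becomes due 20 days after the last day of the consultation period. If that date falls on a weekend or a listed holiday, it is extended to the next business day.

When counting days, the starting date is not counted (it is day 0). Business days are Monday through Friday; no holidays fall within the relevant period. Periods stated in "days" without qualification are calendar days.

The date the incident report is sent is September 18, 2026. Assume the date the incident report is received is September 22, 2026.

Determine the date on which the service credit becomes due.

The last day of the resolution window: September 22, 2026 + 28 days = October 20, 2026.
The last day of the response period: October 20, 2026 + 15 days = November 4, 2026.
The last day of the consultation period: counting 10 business days from Wednesday, November 4, 2026 (Nov 5, Nov 6, Nov 9, Nov 10, Nov 11, Nov 12, Nov 13, Nov 16, Nov 17, Nov 18, skipping weekends) reaches Wednesday, November 18, 2026.
The date on which the service credit becomes due: November 18, 2026 + 20 days = December 8, 2026. December 8, 2026 is a Tuesday, so no roll-forward applies.

December 8, 2026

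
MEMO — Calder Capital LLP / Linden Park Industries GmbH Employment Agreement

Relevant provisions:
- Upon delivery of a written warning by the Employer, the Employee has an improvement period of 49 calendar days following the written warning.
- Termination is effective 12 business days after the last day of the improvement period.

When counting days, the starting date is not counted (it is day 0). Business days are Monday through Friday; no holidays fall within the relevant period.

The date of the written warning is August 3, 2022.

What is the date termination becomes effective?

The last day of the improvement period: 49 calendar days after August 3, 2022 is September 21, 2022.
The date termination becomes effective: 12 business days after Wednesday, September 21, 2022, skipping weekends — Sep 22, Sep 23, Sep 26, Sep 27, …, Oct 5, Oct 6, Oct 7 — lands on Friday, October 7, 2022.

October 7, 2022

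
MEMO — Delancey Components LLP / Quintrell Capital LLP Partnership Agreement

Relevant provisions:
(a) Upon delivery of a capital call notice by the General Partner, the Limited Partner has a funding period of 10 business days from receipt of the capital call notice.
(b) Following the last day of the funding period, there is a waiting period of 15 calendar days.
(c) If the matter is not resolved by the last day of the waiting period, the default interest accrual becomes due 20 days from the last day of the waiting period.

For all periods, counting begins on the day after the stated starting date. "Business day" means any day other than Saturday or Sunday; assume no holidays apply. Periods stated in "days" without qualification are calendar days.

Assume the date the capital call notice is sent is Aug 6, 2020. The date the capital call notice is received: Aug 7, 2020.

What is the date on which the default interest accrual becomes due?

Sep 25, 2020

The last day of the funding period: 10 business days after Friday, Aug 7, 2020, skipping weekends — Aug 10, Aug 11, Aug 12, Aug 13, Aug 14, Aug 17, Aug 18, Aug 19, Aug 20, Aug 21 — lands on Friday, Aug 21, 2020.
Adding 15 calendar days to Aug 21, 2020 gives Sep 5, 2020, which is the last day of the waiting period.
The date on which the default interest accrual becomes due: 20 calendar days after Sep 5, 2020 is Sep 25, 2020.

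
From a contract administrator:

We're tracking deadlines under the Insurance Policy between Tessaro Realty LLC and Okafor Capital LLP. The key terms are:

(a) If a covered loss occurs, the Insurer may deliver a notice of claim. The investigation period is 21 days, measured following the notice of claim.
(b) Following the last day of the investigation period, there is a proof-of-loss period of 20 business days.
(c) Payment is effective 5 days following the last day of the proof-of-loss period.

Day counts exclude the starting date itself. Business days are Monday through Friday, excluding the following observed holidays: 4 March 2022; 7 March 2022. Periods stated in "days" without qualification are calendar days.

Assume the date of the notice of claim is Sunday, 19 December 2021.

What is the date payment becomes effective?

Adding 21 calendar days to 19 December 2021 gives 9 January 2022, which is the last day of the investigation period.
From Sunday, 9 January 2022, 20 business days (Jan 10, Jan 11, Jan 12, Jan 13, …, Feb 2, Feb 3, Feb 4, skipping weekends) brings us to Friday, 4 February 2022, which is the last day of the proof-of-loss period.
Adding 5 calendar days to 4 February 2022 gives 9 February 2022, which is the date payment becomes effective.

9 February 2022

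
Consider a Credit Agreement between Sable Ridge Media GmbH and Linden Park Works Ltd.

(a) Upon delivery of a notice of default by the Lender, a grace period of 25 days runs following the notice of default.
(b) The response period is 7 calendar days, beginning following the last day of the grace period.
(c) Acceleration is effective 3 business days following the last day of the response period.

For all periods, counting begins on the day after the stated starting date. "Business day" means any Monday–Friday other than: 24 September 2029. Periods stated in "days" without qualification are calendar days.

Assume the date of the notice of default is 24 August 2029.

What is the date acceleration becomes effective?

The last day of the grace period: 25 calendar days after 24 August 2029 is 18 September 2029.
The last day of the response period: 18 September 2029 + 7 days = 25 September 2029.
The date acceleration becomes effective: counting 3 business days from Tuesday, 25 September 2029 (Sep 26, Sep 27, Sep 28, skipping weekends) reaches Friday, 28 September 2029.

28 September 2029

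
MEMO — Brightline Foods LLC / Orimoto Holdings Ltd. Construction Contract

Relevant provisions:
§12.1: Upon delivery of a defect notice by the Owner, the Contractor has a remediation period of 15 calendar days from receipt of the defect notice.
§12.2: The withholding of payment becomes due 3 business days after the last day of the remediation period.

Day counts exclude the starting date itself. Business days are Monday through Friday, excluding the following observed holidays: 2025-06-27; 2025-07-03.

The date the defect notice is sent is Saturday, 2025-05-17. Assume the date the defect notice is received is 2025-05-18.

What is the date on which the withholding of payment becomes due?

2025-06-05

The last day of the remediation period: 2025-05-18 + 15 days = 2025-06-02.
The date on which the withholding of payment becomes due: 3 business days after Monday, 2025-06-02, skipping weekends — Jun 3, Jun 4, Jun 5 — lands on Thursday, 2025-06-05.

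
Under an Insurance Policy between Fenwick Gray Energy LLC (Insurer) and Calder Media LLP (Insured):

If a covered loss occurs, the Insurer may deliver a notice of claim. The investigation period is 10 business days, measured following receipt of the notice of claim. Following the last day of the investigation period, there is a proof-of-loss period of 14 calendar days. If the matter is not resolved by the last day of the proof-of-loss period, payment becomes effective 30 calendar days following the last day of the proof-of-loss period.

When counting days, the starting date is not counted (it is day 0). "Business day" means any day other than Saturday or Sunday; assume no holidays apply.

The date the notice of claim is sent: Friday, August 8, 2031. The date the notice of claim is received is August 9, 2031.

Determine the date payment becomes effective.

October 5, 2031

From Saturday, August 9, 2031, 10 business days (Aug 11, Aug 12, Aug 13, Aug 14, Aug 15, Aug 18, Aug 19, Aug 20, Aug 21, Aug 22, skipping weekends) brings us to Friday, August 22, 2031, which is the last day of the investigation period.
The last day of the proof-of-loss period: August 22, 2031 + 14 days = September 5, 2031.
The date payment becomes effective: 30 calendar days after September 5, 2031 is October 5, 2031.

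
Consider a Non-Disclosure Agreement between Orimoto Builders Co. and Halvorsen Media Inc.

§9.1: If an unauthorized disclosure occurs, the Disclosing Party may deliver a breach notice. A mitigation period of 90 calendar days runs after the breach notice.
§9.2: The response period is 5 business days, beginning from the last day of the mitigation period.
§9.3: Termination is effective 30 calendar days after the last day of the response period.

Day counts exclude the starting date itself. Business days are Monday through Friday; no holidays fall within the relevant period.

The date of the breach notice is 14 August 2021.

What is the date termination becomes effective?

The last day of the mitigation period: 90 calendar days after 14 August 2021 is 12 November 2021.
The last day of the response period: 5 business days after Friday, 12 November 2021, skipping weekends — Nov 15, Nov 16, Nov 17, Nov 18, Nov 19 — lands on Friday, 19 November 2021.
Adding 30 calendar days to 19 November 2021 gives 19 December 2021, which is the date termination becomes effective.

19 December 2021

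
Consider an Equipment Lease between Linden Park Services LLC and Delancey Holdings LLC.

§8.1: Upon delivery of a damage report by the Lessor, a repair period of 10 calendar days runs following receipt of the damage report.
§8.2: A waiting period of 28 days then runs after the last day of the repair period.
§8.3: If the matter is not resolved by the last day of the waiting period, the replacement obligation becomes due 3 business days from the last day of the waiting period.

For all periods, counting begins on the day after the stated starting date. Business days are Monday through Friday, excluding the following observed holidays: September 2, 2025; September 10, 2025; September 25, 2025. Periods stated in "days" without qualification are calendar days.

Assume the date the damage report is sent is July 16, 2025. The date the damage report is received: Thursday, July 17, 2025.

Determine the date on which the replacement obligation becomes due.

Adding 10 calendar days to July 17, 2025 gives July 27, 2025, which is the last day of the repair period.
The last day of the waiting period: 28 calendar days after July 27, 2025 is August 24, 2025.
The date on which the replacement obligation becomes due: 3 business days after Sunday, August 24, 2025, skipping weekends — Aug 25, Aug 26, Aug 27 — lands on Wednesday, August 27, 2025.

August 27, 2025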